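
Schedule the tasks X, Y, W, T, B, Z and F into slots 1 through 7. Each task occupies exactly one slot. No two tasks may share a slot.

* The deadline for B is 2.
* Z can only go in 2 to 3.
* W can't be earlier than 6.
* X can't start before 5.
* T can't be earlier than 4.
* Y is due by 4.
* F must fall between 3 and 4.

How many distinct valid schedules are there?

Splitting on X: it can be 5 (8), 6 (4), 7 (4). Listing each branch's schedules as (Y, W, T, B, Z, F):
X=5: (1,6,7,2,3,4) (1,7,6,2,3,4) (2,6,7,1,3,4) (2,7,6,1,3,4) (3,6,7,1,2,4) (3,7,6,1,2,4) (4,6,7,1,2,3) (4,7,6,1,2,3) — 8.
X=6: (1,7,5,2,3,4) (2,7,5,1,3,4) (3,7,5,1,2,4) (4,7,5,1,2,3) — 4.
X=7: (1,6,5,2,3,4) (2,6,5,1,3,4) (3,6,5,1,2,4) (4,6,5,1,2,3) — 4.
Summing: 8 + 4 + 4 = 16.

16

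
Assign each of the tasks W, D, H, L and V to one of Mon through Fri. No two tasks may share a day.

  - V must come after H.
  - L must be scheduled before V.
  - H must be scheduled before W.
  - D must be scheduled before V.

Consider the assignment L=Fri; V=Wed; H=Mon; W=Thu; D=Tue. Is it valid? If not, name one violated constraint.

No. L must be scheduled before V is not satisfied.

H must be scheduled before W — holds.
No two tasks may share a day — holds.
V must come after H — holds.
L must be scheduled before V — violated.
D must be scheduled before V — holds.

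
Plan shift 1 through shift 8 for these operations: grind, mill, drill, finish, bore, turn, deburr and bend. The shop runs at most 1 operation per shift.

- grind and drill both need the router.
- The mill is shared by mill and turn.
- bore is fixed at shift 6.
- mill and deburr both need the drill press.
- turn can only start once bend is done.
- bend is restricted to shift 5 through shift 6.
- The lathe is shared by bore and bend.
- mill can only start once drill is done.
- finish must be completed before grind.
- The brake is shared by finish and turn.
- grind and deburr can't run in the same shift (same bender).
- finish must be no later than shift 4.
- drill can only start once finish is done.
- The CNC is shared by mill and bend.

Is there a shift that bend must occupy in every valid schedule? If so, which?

bend's window is shift 5–shift 6.
bore is fixed at shift 6, and bend can't share a shift with bore.
So bend must be shift 5.

shift 5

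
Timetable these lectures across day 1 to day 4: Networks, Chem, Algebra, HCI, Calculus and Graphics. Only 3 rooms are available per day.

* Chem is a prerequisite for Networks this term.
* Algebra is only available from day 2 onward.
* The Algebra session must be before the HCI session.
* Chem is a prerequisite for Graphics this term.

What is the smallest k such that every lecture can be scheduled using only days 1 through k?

3 days

The precedence chain requires at least 2 distinct days.
With at most 3 per day and 6 lectures, at least 2 days are needed.
Propagating the time windows through the other constraints, HCI can't land before day 3, so the schedule must run through at least day 3.
3 works (last occupied day: day 3): for example Chem -> day 1, Algebra -> day 2, Graphics -> day 2, HCI -> day 3, Calculus -> day 1, Networks -> day 2.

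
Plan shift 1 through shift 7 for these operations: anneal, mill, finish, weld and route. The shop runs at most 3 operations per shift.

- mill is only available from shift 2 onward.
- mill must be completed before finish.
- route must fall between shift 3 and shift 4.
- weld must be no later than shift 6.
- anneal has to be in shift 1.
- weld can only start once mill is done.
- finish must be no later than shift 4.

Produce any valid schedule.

weld in shift 3; mill in shift 2; anneal in shift 1; route in shift 3; finish in shift 3

Checking: mill(shift 2) before finish(shift 3); mill(shift 2) before weld(shift 3); mill=shift 2 in [shift 2,shift 7]; anneal=shift 1 in [shift 1,shift 1]; finish=shift 3 in [shift 1,shift 4]; weld=shift 3 in [shift 1,shift 6]; route=shift 3 in [shift 3,shift 4]; max 3 per shift (cap 3).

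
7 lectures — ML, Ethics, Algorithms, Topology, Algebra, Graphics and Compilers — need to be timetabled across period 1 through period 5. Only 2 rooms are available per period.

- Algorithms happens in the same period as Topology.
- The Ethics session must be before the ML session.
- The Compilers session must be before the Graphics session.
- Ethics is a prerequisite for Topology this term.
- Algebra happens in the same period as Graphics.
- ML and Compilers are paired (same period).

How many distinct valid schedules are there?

Splitting on ML: it can be period 2 (6), period 3 (6), period 4 (3). Listing each branch's schedules as (Ethics, Algorithms, Topology, Algebra, Graphics, Compilers) by period number:
ML=period 2: (1,3,3,4,4,2) (1,3,3,5,5,2) (1,4,4,3,3,2) (1,4,4,5,5,2) (1,5,5,3,3,2) (1,5,5,4,4,2) — 6.
ML=period 3: (1,2,2,4,4,3) (1,2,2,5,5,3) (1,4,4,5,5,3) (1,5,5,4,4,3) (2,4,4,5,5,3) (2,5,5,4,4,3) — 6.
ML=period 4: (1,2,2,5,5,4) (1,3,3,5,5,4) (2,3,3,5,5,4) — 3.
Summing: 6 + 6 + 3 = 15.

15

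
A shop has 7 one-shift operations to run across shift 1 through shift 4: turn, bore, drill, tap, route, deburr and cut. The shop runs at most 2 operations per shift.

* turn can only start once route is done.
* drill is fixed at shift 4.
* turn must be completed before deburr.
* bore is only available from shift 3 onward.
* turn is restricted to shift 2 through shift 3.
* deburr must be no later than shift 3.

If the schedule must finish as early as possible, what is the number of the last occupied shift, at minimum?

The precedence chain requires at least 3 distinct shifts.
With at most 2 per shift and 7 operations, at least 4 shifts are needed.
drill can't be placed before shift 4, so the schedule must run through at least shift 4.
4 works (last occupied shift: shift 4): for example tap=shift 1; bore=shift 3; cut=shift 2; deburr=shift 3; drill=shift 4; route=shift 1; turn=shift 2.

shift 4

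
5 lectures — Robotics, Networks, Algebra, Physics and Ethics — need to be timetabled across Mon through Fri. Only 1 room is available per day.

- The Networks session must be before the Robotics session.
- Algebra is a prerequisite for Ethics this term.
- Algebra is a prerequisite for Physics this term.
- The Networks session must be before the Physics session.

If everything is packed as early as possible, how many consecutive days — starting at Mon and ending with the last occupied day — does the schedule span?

The precedence chain requires at least 2 distinct days.
With at most 1 per day and 5 lectures, at least 5 days are needed.
5 works (last occupied day: Fri): for example Physics=Wed, Networks=Mon, Ethics=Fri, Robotics=Thu, Algebra=Tue.

5 days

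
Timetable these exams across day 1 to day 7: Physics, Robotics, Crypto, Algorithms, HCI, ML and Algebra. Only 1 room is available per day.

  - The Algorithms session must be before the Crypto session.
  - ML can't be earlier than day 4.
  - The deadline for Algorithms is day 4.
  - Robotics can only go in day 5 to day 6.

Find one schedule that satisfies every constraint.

Crypto in day 2; Algorithms in day 1; Physics in day 3; Robotics in day 5; HCI in day 6; Algebra in day 7; ML in day 4

Checking: Algorithms(day 1) before Crypto(day 2); ML=day 4 in [day 4,day 7]; Algorithms=day 1 in [day 1,day 4]; Robotics=day 5 in [day 5,day 6]; max 1 per day (cap 1).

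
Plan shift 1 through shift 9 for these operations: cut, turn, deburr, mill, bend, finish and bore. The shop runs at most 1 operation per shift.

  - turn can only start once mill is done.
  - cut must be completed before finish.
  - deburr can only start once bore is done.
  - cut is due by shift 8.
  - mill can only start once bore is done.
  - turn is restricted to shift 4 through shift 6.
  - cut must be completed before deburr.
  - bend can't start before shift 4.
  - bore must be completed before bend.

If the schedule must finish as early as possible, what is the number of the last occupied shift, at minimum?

7

The precedence chain requires at least 3 distinct shifts.
With at most 1 per shift and 7 operations, at least 7 shifts are needed.
turn can't be placed before shift 4, so the schedule must run through at least shift 4.
7 works (last occupied shift: shift 7): for example cut -> shift 2, bore -> shift 1, turn -> shift 4, deburr -> shift 6, bend -> shift 5, finish -> shift 7, mill -> shift 3.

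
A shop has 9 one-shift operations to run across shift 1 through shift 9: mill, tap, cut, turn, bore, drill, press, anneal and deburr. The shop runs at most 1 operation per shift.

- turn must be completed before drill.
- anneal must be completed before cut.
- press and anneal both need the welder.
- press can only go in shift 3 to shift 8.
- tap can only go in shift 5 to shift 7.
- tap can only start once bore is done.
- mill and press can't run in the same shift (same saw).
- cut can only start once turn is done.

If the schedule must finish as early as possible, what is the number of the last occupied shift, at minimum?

9

The precedence chain requires at least 2 distinct shifts.
With at most 1 per shift and 9 operations, at least 9 shifts are needed.
tap can't be placed before shift 5, so the schedule must run through at least shift 5.
9 works (last occupied shift: shift 9): for example cut -> shift 6; drill -> shift 7; bore -> shift 2; anneal -> shift 4; press -> shift 3; mill -> shift 8; turn -> shift 1; tap -> shift 5; deburr -> shift 9.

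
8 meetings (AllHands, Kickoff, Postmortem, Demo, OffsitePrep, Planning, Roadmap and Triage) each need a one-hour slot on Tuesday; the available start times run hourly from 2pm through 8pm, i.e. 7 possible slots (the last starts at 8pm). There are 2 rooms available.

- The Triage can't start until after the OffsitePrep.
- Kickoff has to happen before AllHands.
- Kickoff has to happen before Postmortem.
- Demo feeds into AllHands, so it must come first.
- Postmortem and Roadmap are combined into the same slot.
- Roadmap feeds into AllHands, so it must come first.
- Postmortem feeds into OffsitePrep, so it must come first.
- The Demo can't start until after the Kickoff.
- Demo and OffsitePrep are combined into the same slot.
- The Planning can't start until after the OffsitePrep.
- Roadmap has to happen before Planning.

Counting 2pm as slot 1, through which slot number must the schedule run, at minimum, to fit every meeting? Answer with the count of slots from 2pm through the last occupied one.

5

The precedence chain requires at least 4 distinct slots.
With at most 2 per slot and 8 meetings, at least 4 slots are needed.
Could 4 slots be enough, i.e. nothing placed later than 5pm? No: AllHands must come after Roadmap (at 2pm or later) → {3pm, 4pm, 5pm}; Roadmap must come before AllHands (at 5pm or earlier) → {2pm, 3pm, 4pm}; Demo must come after Kickoff (at 2pm or later) → {3pm, 4pm, 5pm}; Kickoff must come before Demo (at 5pm or earlier) → {2pm, 3pm, 4pm}; Triage must come after OffsitePrep (at 2pm or later) → {3pm, 4pm, 5pm}; OffsitePrep must come before Triage (at 5pm or earlier) → {2pm, 3pm, 4pm}; Postmortem must come after Kickoff (at 2pm or later) → {3pm, 4pm, 5pm}; Planning must come after Roadmap (at 2pm or later) → {3pm, 4pm, 5pm}; OffsitePrep must come after Postmortem (at 3pm or later) → {4pm}; Postmortem must come before OffsitePrep (at 4pm or earlier) → {3pm}; AllHands must come after Demo (at 3pm or later) → {4pm, 5pm}; Demo must come before AllHands (at 5pm or earlier) → {3pm, 4pm}; Planning must come after OffsitePrep (at 4pm or later) → {5pm}; Demo must be in the same slot as OffsitePrep (in {4pm}) → {4pm}; Roadmap must be in the same slot as Postmortem (in {3pm}) → {3pm}; Triage can't use 3pm, already full with Postmortem and Roadmap (limit 2) → {4pm, 5pm}; AllHands can't use 4pm, already full with Demo and OffsitePrep (limit 2) → {5pm}; Triage can't use 4pm, already full with Demo and OffsitePrep (limit 2) → {5pm}; that puts AllHands, Planning and Triage all in 5pm — more than 2 per slot.
So 4 slots is not enough.
5 works (last occupied slot: 6pm): for example AllHands in 5pm, Planning in 5pm, Postmortem in 3pm, Triage in 6pm, OffsitePrep in 4pm, Roadmap in 3pm, Demo in 4pm, Kickoff in 2pm.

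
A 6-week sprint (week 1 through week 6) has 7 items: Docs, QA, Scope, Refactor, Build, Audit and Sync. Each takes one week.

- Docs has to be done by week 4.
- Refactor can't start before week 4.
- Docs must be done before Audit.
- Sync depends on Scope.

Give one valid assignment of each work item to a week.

Build=week 1, Audit=week 2, Sync=week 2, Refactor=week 4, Docs=week 1, Scope=week 1, QA=week 1

Checking: Scope(week 1) before Sync(week 2); Docs(week 1) before Audit(week 2); Refactor=week 4 in [week 4,week 6]; Docs=week 1 in [week 1,week 4].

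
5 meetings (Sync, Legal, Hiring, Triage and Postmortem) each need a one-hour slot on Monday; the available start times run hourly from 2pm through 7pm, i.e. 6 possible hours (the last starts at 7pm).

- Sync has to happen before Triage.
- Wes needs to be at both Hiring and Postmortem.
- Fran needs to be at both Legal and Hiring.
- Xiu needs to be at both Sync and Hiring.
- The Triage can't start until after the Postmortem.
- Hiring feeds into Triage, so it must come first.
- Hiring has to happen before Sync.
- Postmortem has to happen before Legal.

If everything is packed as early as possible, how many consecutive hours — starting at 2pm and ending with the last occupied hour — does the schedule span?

3

The precedence chain requires at least 3 distinct hours.
3 works (last occupied hour: 4pm): for example Postmortem in 3pm; Triage in 4pm; Sync in 3pm; Legal in 4pm; Hiring in 2pm.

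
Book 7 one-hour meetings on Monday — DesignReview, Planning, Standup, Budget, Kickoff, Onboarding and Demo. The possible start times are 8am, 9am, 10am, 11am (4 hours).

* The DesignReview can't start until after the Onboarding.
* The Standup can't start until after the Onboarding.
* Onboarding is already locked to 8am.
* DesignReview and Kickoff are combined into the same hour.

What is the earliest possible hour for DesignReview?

Precedence pushes DesignReview to at least 9am.
DesignReview at 9am is achievable: Kickoff in 9am, Demo in 8am, DesignReview in 9am, Onboarding in 8am, Planning in 8am, Budget in 8am, Standup in 9am.

9am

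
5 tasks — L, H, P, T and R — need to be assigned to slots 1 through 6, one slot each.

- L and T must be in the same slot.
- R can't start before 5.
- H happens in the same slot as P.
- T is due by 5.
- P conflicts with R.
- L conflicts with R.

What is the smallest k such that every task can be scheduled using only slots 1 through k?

R can't be placed before 5, so the schedule must run through at least slot 5.
5 works (last occupied slot: 5): for example T -> 1, L -> 1, R -> 5, H -> 1, P -> 1.

5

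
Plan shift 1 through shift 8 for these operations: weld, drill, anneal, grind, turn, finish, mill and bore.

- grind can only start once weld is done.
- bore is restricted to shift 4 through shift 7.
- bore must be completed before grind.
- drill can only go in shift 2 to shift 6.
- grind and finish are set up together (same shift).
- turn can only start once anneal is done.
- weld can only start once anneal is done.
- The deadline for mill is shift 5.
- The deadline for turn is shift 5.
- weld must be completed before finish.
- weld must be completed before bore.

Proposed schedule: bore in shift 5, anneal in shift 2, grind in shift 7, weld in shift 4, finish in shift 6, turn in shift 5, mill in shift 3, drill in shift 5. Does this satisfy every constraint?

The deadline for turn is shift 5 — holds.
grind can only start once weld is done — holds.
weld must be completed before finish — holds.
weld must be completed before bore — holds.
bore is restricted to shift 4 through shift 7 — holds.
drill can only go in shift 2 to shift 6 — holds.
weld can only start once anneal is done — holds.
grind and finish are set up together (same shift) — violated.
turn can only start once anneal is done — holds.
The deadline for mill is shift 5 — holds.
bore must be completed before grind — holds.

No — it violates: grind and finish are set up together (same shift)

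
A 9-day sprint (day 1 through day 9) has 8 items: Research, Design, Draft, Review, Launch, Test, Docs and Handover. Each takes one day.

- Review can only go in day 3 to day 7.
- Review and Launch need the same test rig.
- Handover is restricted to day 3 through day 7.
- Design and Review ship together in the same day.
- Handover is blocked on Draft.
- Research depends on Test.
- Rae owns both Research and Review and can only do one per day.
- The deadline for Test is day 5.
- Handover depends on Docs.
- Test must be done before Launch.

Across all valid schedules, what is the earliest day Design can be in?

day 3

Design must be in the same day as Review, which can't be before day 3, so Design is at least day 3; Design must be in the same day as Review, which can't be after day 7, so Design is at most day 7.
Design at day 3 is achievable: Handover in day 3; Draft in day 1; Launch in day 2; Research in day 2; Review in day 3; Docs in day 1; Test in day 1; Design in day 3.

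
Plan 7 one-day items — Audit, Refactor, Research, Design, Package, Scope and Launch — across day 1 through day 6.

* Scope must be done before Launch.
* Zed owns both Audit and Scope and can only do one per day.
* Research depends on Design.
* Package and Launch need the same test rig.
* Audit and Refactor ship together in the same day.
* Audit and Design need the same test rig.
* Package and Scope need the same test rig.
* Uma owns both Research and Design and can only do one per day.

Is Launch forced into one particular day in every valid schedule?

Launch can be day 2 (e.g. Refactor in day 2; Package in day 3; Audit in day 2; Design in day 1; Research in day 2; Launch in day 2; Scope in day 1) or day 3 (e.g. Research -> day 2; Refactor -> day 2; Launch -> day 3; Design -> day 1; Scope -> day 1; Audit -> day 2; Package -> day 2).

No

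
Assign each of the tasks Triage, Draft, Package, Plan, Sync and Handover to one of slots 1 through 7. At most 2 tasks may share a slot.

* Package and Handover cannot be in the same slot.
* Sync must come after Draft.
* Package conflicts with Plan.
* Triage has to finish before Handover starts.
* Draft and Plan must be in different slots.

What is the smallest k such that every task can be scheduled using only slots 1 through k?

The precedence chain requires at least 2 distinct slots.
With at most 2 per slot and 6 tasks, at least 3 slots are needed.
3 works (last occupied slot: 3): for example Handover -> 3, Sync -> 2, Triage -> 1, Plan -> 3, Package -> 2, Draft -> 1.

3 slots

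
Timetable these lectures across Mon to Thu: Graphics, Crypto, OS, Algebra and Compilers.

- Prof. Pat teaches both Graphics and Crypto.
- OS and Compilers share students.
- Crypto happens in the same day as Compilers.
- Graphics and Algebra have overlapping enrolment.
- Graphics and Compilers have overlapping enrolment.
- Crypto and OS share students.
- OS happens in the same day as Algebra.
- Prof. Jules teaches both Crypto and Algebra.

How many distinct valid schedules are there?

24

Splitting on Graphics: it can be Mon (6), Tue (6), Wed (6), Thu (6). Listing each branch's schedules as (Crypto, OS, Algebra, Compilers):
Graphics=Mon: (Tue,Wed,Wed,Tue) (Tue,Thu,Thu,Tue) (Wed,Tue,Tue,Wed) (Wed,Thu,Thu,Wed) (Thu,Tue,Tue,Thu) (Thu,Wed,Wed,Thu) — 6.
Graphics=Tue: (Mon,Wed,Wed,Mon) (Mon,Thu,Thu,Mon) (Wed,Mon,Mon,Wed) (Wed,Thu,Thu,Wed) (Thu,Mon,Mon,Thu) (Thu,Wed,Wed,Thu) — 6.
Graphics=Wed: (Mon,Tue,Tue,Mon) (Mon,Thu,Thu,Mon) (Tue,Mon,Mon,Tue) (Tue,Thu,Thu,Tue) (Thu,Mon,Mon,Thu) (Thu,Tue,Tue,Thu) — 6.
Graphics=Thu: (Mon,Tue,Tue,Mon) (Mon,Wed,Wed,Mon) (Tue,Mon,Mon,Tue) (Tue,Wed,Wed,Tue) (Wed,Mon,Mon,Wed) (Wed,Tue,Tue,Wed) — 6.
Summing: 6 + 6 + 6 + 6 = 24.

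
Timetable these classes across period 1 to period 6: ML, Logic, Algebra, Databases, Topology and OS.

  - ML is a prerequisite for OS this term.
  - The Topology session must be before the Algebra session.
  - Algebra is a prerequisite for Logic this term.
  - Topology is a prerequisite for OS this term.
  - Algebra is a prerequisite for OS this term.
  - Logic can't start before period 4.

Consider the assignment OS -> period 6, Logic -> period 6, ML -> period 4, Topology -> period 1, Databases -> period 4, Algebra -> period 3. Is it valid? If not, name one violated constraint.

Yes, all constraints hold

Topology is a prerequisite for OS this term — holds.
ML is a prerequisite for OS this term — holds.
Logic can't start before period 4 — holds.
Algebra is a prerequisite for OS this term — holds.
The Topology session must be before the Algebra session — holds.
Algebra is a prerequisite for Logic this term — holds.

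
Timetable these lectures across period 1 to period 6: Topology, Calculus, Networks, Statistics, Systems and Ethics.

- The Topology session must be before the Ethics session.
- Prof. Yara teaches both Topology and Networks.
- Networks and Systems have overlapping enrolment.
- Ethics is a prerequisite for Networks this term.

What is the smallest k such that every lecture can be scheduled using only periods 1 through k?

The precedence chain requires at least 3 distinct periods.
3 works (last occupied period: period 3): for example Statistics -> period 1, Ethics -> period 2, Networks -> period 3, Systems -> period 1, Topology -> period 1, Calculus -> period 1.

3 periods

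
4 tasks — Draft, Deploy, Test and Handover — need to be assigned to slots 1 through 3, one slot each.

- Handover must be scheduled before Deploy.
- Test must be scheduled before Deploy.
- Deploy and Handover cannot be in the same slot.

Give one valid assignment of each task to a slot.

Handover -> 1; Test -> 1; Deploy -> 2; Draft -> 1

Checking: Handover(1) before Deploy(2); Test(1) before Deploy(2); Deploy(2) != Handover(1).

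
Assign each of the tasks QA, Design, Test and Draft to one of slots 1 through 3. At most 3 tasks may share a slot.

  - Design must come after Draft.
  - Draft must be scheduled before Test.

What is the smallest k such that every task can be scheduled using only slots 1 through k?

2

The precedence chain requires at least 2 distinct slots.
With at most 3 per slot and 4 tasks, at least 2 slots are needed.
2 works (last occupied slot: 2): for example Draft=1; Test=2; QA=1; Design=2.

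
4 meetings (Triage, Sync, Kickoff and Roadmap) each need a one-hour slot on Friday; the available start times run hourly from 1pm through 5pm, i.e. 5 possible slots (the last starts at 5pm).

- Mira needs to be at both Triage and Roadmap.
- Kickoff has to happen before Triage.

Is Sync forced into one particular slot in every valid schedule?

Sync can be 1pm (e.g. Sync in 1pm, Roadmap in 1pm, Kickoff in 1pm, Triage in 2pm) or 2pm (e.g. Kickoff=1pm, Roadmap=1pm, Sync=2pm, Triage=2pm).

No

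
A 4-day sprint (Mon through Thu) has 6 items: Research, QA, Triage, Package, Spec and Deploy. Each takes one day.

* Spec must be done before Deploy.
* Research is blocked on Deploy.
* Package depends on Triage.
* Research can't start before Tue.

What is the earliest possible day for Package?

Tue

Precedence pushes Package to at least Tue.
Package at Tue is achievable: Research in Wed, Spec in Mon, Package in Tue, Deploy in Tue, QA in Mon, Triage in Mon.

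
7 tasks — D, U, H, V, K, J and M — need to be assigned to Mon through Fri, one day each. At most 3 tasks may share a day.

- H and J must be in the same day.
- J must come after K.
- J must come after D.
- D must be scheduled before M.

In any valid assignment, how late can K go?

Thu

Downstream work caps K at Thu.
K at Thu is achievable: M in Tue; J in Fri; V in Mon; H in Fri; D in Mon; U in Mon; K in Thu.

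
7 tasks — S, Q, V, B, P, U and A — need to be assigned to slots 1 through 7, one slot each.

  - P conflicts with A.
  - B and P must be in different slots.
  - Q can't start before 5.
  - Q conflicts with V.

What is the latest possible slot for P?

7

P at 7 is achievable: S=1; Q=5; B=1; A=1; U=1; P=7; V=1.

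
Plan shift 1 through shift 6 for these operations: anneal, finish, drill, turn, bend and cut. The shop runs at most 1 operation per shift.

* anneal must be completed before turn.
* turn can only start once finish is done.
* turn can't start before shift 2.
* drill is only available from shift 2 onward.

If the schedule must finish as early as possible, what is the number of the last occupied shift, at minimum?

The precedence chain requires at least 2 distinct shifts.
With at most 1 per shift and 6 operations, at least 6 shifts are needed.
6 works (last occupied shift: shift 6): for example drill=shift 4; turn=shift 3; anneal=shift 1; finish=shift 2; bend=shift 5; cut=shift 6.

shift 6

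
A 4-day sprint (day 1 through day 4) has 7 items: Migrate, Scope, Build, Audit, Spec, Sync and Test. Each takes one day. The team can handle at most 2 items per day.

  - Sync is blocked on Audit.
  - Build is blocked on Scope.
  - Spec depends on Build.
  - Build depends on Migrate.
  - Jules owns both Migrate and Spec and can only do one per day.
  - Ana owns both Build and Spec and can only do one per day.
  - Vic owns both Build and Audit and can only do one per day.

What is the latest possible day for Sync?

Precedence pushes Sync to at least day 2.
Sync at day 4 is achievable: Test in day 2; Spec in day 3; Migrate in day 1; Audit in day 3; Scope in day 1; Sync in day 4; Build in day 2.

day 4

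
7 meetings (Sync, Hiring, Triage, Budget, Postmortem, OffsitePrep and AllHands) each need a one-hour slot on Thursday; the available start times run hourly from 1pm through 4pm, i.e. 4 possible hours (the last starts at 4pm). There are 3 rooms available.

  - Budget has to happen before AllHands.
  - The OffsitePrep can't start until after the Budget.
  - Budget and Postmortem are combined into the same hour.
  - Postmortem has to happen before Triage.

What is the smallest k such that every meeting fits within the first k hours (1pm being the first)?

3

The precedence chain requires at least 2 distinct hours.
With at most 3 per hour and 7 meetings, at least 3 hours are needed.
3 works (last occupied hour: 3pm): for example Hiring=3pm; Sync=1pm; OffsitePrep=2pm; Triage=2pm; Postmortem=1pm; AllHands=2pm; Budget=1pm.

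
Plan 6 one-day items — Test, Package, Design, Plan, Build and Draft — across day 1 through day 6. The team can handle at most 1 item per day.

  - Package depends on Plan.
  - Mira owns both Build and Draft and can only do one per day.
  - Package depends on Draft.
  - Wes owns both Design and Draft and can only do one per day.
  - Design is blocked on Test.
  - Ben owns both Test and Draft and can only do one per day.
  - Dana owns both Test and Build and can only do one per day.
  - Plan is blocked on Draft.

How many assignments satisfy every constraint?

Splitting on Test: it can be day 1 (20), day 2 (16), day 3 (12), day 4 (8), day 5 (4). Listing each branch's schedules as (Package, Design, Plan, Build, Draft) by day number:
Test=day 1: (4,5,3,6,2) (4,6,3,5,2) (5,2,4,6,3) (5,3,4,6,2) (5,4,3,6,2) (5,6,3,4,2) (5,6,4,2,3) (5,6,4,3,2) (6,2,4,5,3) (6,2,5,3,4) (6,2,5,4,3) (6,3,4,5,2) (6,3,5,2,4) (6,3,5,4,2) (6,4,3,5,2) (6,4,5,2,3) (6,4,5,3,2) (6,5,3,4,2) (6,5,4,2,3) (6,5,4,3,2) — 20.
Test=day 2: (4,5,3,6,1) (4,6,3,5,1) (5,3,4,6,1) (5,4,3,6,1) (5,6,3,4,1) (5,6,4,1,3) (5,6,4,3,1) (6,3,4,5,1) (6,3,5,1,4) (6,3,5,4,1) (6,4,3,5,1) (6,4,5,1,3) (6,4,5,3,1) (6,5,3,4,1) (6,5,4,1,3) (6,5,4,3,1) — 16.
Test=day 3: (4,5,2,6,1) (4,6,2,5,1) (5,4,2,6,1) (5,6,2,4,1) (5,6,4,1,2) (5,6,4,2,1) (6,4,2,5,1) (6,4,5,1,2) (6,4,5,2,1) (6,5,2,4,1) (6,5,4,1,2) (6,5,4,2,1) — 12.
Test=day 4: (3,5,2,6,1) (3,6,2,5,1) (5,6,2,3,1) (5,6,3,1,2) (5,6,3,2,1) (6,5,2,3,1) (6,5,3,1,2) (6,5,3,2,1) — 8.
Test=day 5: (3,6,2,4,1) (4,6,2,3,1) (4,6,3,1,2) (4,6,3,2,1) — 4.
Summing: 20 + 16 + 12 + 8 + 4 = 60.

60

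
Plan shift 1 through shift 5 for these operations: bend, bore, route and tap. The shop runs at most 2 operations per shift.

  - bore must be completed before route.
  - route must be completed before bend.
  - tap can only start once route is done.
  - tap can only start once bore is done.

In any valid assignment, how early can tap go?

shift 3

Precedence pushes tap to at least shift 3.
tap at shift 3 is achievable: tap in shift 3, bore in shift 1, bend in shift 3, route in shift 2.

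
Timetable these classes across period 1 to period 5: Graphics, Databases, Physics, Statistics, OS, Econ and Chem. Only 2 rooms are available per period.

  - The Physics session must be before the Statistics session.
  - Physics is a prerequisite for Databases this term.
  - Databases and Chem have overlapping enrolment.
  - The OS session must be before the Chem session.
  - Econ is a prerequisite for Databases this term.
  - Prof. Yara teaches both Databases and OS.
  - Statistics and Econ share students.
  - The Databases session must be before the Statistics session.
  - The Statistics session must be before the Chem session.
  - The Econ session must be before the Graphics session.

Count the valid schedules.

47

Splitting on Graphics: it can be period 2 (9), period 3 (13), period 4 (10), period 5 (15). Listing each branch's schedules as (Databases, Physics, Statistics, OS, Econ, Chem) by period number:
Graphics=period 2: (2,1,3,3,1,4) (2,1,3,3,1,5) (2,1,3,4,1,5) (2,1,4,3,1,5) (2,1,4,4,1,5) (3,1,4,2,1,5) (3,1,4,4,1,5) (3,2,4,1,1,5) (3,2,4,4,1,5) — 9.
Graphics=period 3: (2,1,3,4,1,5) (2,1,4,3,1,5) (2,1,4,4,1,5) (3,1,4,1,2,5) (3,1,4,2,1,5) (3,1,4,2,2,5) (3,1,4,4,1,5) (3,1,4,4,2,5) (3,2,4,1,1,5) (3,2,4,1,2,5) (3,2,4,2,1,5) (3,2,4,4,1,5) (3,2,4,4,2,5) — 13.
Graphics=period 4: (2,1,3,3,1,4) (2,1,3,3,1,5) (2,1,3,4,1,5) (2,1,4,3,1,5) (3,1,4,1,2,5) (3,1,4,2,1,5) (3,1,4,2,2,5) (3,2,4,1,1,5) (3,2,4,1,2,5) (3,2,4,2,1,5) — 10.
Graphics=period 5: (2,1,3,3,1,4) (2,1,3,3,1,5) (2,1,3,4,1,5) (2,1,4,3,1,5) (2,1,4,4,1,5) (3,1,4,1,2,5) (3,1,4,2,1,5) (3,1,4,2,2,5) (3,1,4,4,1,5) (3,1,4,4,2,5) (3,2,4,1,1,5) (3,2,4,1,2,5) (3,2,4,2,1,5) (3,2,4,4,1,5) (3,2,4,4,2,5) — 15.
Summing: 9 + 13 + 10 + 15 = 47.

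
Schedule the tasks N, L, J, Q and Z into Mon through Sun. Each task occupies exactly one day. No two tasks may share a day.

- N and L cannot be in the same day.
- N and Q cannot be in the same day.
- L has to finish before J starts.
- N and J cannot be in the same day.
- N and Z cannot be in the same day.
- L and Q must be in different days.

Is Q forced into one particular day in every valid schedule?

No

Q can be Mon (e.g. N=Thu, L=Tue, J=Wed, Q=Mon, Z=Fri) or Tue (e.g. J in Wed, Q in Tue, Z in Fri, N in Thu, L in Mon).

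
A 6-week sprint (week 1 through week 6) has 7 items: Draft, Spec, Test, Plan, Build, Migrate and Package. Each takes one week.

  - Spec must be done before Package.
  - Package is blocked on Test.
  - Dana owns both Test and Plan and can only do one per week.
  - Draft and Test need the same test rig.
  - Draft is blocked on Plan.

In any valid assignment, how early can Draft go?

week 2

Precedence pushes Draft to at least week 2.
Draft at week 2 is achievable: Build in week 1, Migrate in week 1, Test in week 3, Draft in week 2, Package in week 4, Plan in week 1, Spec in week 1.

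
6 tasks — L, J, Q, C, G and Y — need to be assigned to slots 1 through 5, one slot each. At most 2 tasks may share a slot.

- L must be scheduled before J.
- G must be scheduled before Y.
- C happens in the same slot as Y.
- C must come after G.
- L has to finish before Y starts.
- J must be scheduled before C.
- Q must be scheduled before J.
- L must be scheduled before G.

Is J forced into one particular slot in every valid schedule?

No

J can be 2 (e.g. Y in 3, L in 1, C in 3, Q in 1, G in 2, J in 2) or 3 (e.g. L -> 1; C -> 4; Y -> 4; Q -> 1; G -> 2; J -> 3).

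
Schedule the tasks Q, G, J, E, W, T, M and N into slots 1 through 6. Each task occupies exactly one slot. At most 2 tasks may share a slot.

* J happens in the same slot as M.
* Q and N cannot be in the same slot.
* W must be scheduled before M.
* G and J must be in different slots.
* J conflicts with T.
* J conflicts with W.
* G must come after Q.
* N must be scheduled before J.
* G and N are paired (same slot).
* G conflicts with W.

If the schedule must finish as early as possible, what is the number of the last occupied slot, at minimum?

4

The precedence chain requires at least 3 distinct slots.
With at most 2 per slot and 8 tasks, at least 4 slots are needed.
4 works (last occupied slot: 4): for example Q in 1; J in 3; W in 1; T in 4; G in 2; M in 3; E in 4; N in 2.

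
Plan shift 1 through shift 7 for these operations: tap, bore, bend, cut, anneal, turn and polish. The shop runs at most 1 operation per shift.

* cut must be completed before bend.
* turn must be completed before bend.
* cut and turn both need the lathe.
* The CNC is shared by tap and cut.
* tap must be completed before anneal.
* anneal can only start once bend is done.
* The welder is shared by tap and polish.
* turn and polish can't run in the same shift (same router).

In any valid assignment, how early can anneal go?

shift 5

Precedence pushes anneal to at least shift 3.
anneal at shift 5 is achievable: cut in shift 1, bore in shift 6, anneal in shift 5, turn in shift 2, tap in shift 4, bend in shift 3, polish in shift 7.
Nothing earlier works — the conflict and capacity constraints rule out every shift before shift 5.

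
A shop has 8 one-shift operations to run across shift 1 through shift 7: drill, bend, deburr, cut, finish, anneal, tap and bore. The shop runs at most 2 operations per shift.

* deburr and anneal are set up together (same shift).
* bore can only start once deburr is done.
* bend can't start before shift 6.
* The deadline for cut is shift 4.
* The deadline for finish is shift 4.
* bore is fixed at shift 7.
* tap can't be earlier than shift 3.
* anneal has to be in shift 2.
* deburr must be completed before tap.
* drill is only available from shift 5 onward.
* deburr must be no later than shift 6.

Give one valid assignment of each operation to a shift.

drill=shift 5, bore=shift 7, bend=shift 6, anneal=shift 2, cut=shift 1, finish=shift 1, tap=shift 3, deburr=shift 2

Checking: deburr(shift 2) before bore(shift 7); deburr(shift 2) before tap(shift 3); deburr = anneal = shift 2; bend=shift 6 in [shift 6,shift 7]; anneal=shift 2 in [shift 2,shift 2]; drill=shift 5 in [shift 5,shift 7]; bore=shift 7 in [shift 7,shift 7]; deburr=shift 2 in [shift 1,shift 6]; cut=shift 1 in [shift 1,shift 4]; finish=shift 1 in [shift 1,shift 4]; tap=shift 3 in [shift 3,shift 7]; max 2 per shift (cap 2).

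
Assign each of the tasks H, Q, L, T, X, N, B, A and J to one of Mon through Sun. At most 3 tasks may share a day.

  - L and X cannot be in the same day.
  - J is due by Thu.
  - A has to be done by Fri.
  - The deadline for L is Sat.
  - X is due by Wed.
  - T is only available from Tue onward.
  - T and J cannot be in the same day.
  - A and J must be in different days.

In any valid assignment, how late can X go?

Wed

X's own window allows nothing later than Wed.
X at Wed is achievable: H in Mon; A in Tue; T in Tue; J in Mon; X in Wed; B in Wed; L in Mon; Q in Tue; N in Wed.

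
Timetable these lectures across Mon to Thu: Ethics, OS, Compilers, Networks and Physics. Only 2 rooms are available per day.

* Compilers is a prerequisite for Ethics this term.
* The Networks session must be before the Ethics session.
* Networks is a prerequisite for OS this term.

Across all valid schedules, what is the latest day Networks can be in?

Wed

Downstream work caps Networks at Wed.
Networks at Wed is achievable: Compilers=Mon, OS=Thu, Ethics=Thu, Networks=Wed, Physics=Mon.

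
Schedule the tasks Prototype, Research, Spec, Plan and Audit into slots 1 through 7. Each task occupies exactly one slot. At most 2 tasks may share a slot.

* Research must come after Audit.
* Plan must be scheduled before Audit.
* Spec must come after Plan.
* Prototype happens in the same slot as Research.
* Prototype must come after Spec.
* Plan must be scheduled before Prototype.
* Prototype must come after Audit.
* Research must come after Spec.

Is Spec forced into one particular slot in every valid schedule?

Spec can be 2 (e.g. Prototype in 3, Audit in 2, Research in 3, Plan in 1, Spec in 2) or 3 (e.g. Prototype -> 4; Research -> 4; Audit -> 2; Spec -> 3; Plan -> 1).

No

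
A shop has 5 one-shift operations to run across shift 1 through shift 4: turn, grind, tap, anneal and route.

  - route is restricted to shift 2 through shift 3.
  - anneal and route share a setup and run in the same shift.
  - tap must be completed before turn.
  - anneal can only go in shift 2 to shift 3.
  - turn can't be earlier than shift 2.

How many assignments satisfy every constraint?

Splitting on turn: it can be shift 2 (8), shift 3 (16), shift 4 (24). Listing each branch's schedules as (grind, tap, anneal, route) by shift number:
turn=shift 2: (1,1,2,2) (1,1,3,3) (2,1,2,2) (2,1,3,3) (3,1,2,2) (3,1,3,3) (4,1,2,2) (4,1,3,3) — 8.
turn=shift 3: (1,1,2,2) (1,1,3,3) (1,2,2,2) (1,2,3,3) (2,1,2,2) (2,1,3,3) (2,2,2,2) (2,2,3,3) (3,1,2,2) (3,1,3,3) (3,2,2,2) (3,2,3,3) (4,1,2,2) (4,1,3,3) (4,2,2,2) (4,2,3,3) — 16.
turn=shift 4: (1,1,2,2) (1,1,3,3) (1,2,2,2) (1,2,3,3) (1,3,2,2) (1,3,3,3) (2,1,2,2) (2,1,3,3) (2,2,2,2) (2,2,3,3) (2,3,2,2) (2,3,3,3) (3,1,2,2) (3,1,3,3) (3,2,2,2) (3,2,3,3) (3,3,2,2) (3,3,3,3) (4,1,2,2) (4,1,3,3) (4,2,2,2) (4,2,3,3) (4,3,2,2) (4,3,3,3) — 24.
Summing: 8 + 16 + 24 = 48.

48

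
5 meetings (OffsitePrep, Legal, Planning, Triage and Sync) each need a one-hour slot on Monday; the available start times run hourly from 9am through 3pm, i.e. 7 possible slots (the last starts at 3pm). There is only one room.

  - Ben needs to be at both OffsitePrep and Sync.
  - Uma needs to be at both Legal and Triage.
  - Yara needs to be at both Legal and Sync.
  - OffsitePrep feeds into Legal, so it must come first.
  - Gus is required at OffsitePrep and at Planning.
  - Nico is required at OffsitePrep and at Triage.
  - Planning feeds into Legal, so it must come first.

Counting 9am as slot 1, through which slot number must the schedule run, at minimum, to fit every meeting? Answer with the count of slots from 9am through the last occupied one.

5

The precedence chain requires at least 2 distinct slots.
With at most 1 per slot and 5 meetings, at least 5 slots are needed.
5 works (last occupied slot: 1pm): for example Triage=12pm, Sync=1pm, OffsitePrep=9am, Legal=11am, Planning=10am.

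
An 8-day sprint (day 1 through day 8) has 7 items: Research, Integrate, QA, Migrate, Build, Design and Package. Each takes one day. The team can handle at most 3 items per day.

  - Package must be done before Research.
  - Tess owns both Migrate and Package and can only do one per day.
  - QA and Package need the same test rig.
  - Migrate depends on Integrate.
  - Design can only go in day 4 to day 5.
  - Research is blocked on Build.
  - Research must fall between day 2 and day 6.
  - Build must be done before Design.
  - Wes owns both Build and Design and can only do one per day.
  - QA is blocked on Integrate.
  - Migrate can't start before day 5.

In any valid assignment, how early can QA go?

Precedence pushes QA to at least day 2.
QA at day 2 is achievable: Design in day 4; Migrate in day 5; QA in day 2; Package in day 1; Integrate in day 1; Build in day 1; Research in day 2.

day 2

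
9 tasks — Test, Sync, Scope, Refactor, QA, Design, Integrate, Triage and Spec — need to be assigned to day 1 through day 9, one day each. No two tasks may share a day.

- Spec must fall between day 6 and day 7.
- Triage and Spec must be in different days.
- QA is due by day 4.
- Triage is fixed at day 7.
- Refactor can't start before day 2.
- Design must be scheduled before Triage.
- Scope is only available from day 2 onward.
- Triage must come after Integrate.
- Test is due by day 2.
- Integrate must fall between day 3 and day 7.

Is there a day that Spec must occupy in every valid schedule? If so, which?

day 6

Spec's window is day 6–day 7.
Triage is fixed at day 7, and Spec can't share a day with Triage.
So Spec must be day 6.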